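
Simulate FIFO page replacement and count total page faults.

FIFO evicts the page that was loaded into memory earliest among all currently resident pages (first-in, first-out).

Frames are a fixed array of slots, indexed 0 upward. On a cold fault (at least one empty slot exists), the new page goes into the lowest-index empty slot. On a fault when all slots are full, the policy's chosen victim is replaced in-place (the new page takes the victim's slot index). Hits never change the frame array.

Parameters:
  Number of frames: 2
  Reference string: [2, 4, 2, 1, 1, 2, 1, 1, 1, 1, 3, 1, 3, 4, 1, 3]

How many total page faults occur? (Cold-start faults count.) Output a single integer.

Step 0: ref 2 → FAULT, frames=[2,-]
Step 1: ref 4 → FAULT, frames=[2,4]
Step 2: ref 2 → HIT, frames=[2,4]
Step 3: ref 1 → FAULT (evict 2), frames=[1,4]
Step 4: ref 1 → HIT, frames=[1,4]
Step 5: ref 2 → FAULT (evict 4), frames=[1,2]
Step 6: ref 1 → HIT, frames=[1,2]
Step 7: ref 1 → HIT, frames=[1,2]
Step 8: ref 1 → HIT, frames=[1,2]
Step 9: ref 1 → HIT, frames=[1,2]
Step 10: ref 3 → FAULT (evict 1), frames=[3,2]
Step 11: ref 1 → FAULT (evict 2), frames=[3,1]
Step 12: ref 3 → HIT, frames=[3,1]
Step 13: ref 4 → FAULT (evict 3), frames=[4,1]
Step 14: ref 1 → HIT, frames=[4,1]
Step 15: ref 3 → FAULT (evict 1), frames=[4,3]
Total faults: 8

Answer: 8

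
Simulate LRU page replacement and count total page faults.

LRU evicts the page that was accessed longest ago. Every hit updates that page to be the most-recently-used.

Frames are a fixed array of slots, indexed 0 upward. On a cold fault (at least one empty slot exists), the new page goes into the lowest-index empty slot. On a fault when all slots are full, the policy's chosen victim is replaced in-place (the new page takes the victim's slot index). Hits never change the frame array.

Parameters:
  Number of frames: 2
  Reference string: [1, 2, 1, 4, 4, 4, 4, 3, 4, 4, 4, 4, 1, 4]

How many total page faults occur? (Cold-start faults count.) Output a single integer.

Answer: 5

Derivation:
Step 0: ref 1 → FAULT, frames=[1,-]
Step 1: ref 2 → FAULT, frames=[1,2]
Step 2: ref 1 → HIT, frames=[1,2]
Step 3: ref 4 → FAULT (evict 2), frames=[1,4]
Step 4: ref 4 → HIT, frames=[1,4]
Step 5: ref 4 → HIT, frames=[1,4]
Step 6: ref 4 → HIT, frames=[1,4]
Step 7: ref 3 → FAULT (evict 1), frames=[3,4]
Step 8: ref 4 → HIT, frames=[3,4]
Step 9: ref 4 → HIT, frames=[3,4]
Step 10: ref 4 → HIT, frames=[3,4]
Step 11: ref 4 → HIT, frames=[3,4]
Step 12: ref 1 → FAULT (evict 3), frames=[1,4]
Step 13: ref 4 → HIT, frames=[1,4]
Total faults: 5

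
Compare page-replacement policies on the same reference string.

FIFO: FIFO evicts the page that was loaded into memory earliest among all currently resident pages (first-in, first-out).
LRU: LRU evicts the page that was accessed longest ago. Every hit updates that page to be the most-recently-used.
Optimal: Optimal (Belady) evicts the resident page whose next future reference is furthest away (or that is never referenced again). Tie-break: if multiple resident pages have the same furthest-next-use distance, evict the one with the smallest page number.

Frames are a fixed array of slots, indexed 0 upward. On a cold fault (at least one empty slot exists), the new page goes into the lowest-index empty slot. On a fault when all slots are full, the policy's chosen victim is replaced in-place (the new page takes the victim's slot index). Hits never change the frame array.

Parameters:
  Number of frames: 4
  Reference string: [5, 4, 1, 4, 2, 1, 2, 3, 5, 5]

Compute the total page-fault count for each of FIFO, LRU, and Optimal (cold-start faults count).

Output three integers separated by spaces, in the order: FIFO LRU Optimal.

Answer: 6 6 5

Derivation:
--- FIFO ---
  step 0: ref 5 -> FAULT, frames=[5,-,-,-] (faults so far: 1)
  step 1: ref 4 -> FAULT, frames=[5,4,-,-] (faults so far: 2)
  step 2: ref 1 -> FAULT, frames=[5,4,1,-] (faults so far: 3)
  step 3: ref 4 -> HIT, frames=[5,4,1,-] (faults so far: 3)
  step 4: ref 2 -> FAULT, frames=[5,4,1,2] (faults so far: 4)
  step 5: ref 1 -> HIT, frames=[5,4,1,2] (faults so far: 4)
  step 6: ref 2 -> HIT, frames=[5,4,1,2] (faults so far: 4)
  step 7: ref 3 -> FAULT, evict 5, frames=[3,4,1,2] (faults so far: 5)
  step 8: ref 5 -> FAULT, evict 4, frames=[3,5,1,2] (faults so far: 6)
  step 9: ref 5 -> HIT, frames=[3,5,1,2] (faults so far: 6)
  FIFO total faults: 6
--- LRU ---
  step 0: ref 5 -> FAULT, frames=[5,-,-,-] (faults so far: 1)
  step 1: ref 4 -> FAULT, frames=[5,4,-,-] (faults so far: 2)
  step 2: ref 1 -> FAULT, frames=[5,4,1,-] (faults so far: 3)
  step 3: ref 4 -> HIT, frames=[5,4,1,-] (faults so far: 3)
  step 4: ref 2 -> FAULT, frames=[5,4,1,2] (faults so far: 4)
  step 5: ref 1 -> HIT, frames=[5,4,1,2] (faults so far: 4)
  step 6: ref 2 -> HIT, frames=[5,4,1,2] (faults so far: 4)
  step 7: ref 3 -> FAULT, evict 5, frames=[3,4,1,2] (faults so far: 5)
  step 8: ref 5 -> FAULT, evict 4, frames=[3,5,1,2] (faults so far: 6)
  step 9: ref 5 -> HIT, frames=[3,5,1,2] (faults so far: 6)
  LRU total faults: 6
--- Optimal ---
  step 0: ref 5 -> FAULT, frames=[5,-,-,-] (faults so far: 1)
  step 1: ref 4 -> FAULT, frames=[5,4,-,-] (faults so far: 2)
  step 2: ref 1 -> FAULT, frames=[5,4,1,-] (faults so far: 3)
  step 3: ref 4 -> HIT, frames=[5,4,1,-] (faults so far: 3)
  step 4: ref 2 -> FAULT, frames=[5,4,1,2] (faults so far: 4)
  step 5: ref 1 -> HIT, frames=[5,4,1,2] (faults so far: 4)
  step 6: ref 2 -> HIT, frames=[5,4,1,2] (faults so far: 4)
  step 7: ref 3 -> FAULT, evict 1, frames=[5,4,3,2] (faults so far: 5)
  step 8: ref 5 -> HIT, frames=[5,4,3,2] (faults so far: 5)
  step 9: ref 5 -> HIT, frames=[5,4,3,2] (faults so far: 5)
  Optimal total faults: 5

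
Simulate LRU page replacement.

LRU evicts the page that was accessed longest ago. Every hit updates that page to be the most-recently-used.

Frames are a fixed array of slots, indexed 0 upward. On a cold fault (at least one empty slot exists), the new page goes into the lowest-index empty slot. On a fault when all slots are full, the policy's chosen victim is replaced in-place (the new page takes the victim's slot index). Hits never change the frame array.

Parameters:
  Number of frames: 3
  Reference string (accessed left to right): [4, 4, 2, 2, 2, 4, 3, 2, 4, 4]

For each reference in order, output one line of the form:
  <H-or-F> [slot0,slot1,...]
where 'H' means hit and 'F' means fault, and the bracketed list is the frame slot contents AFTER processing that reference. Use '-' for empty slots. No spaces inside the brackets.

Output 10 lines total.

F [4,-,-]
H [4,-,-]
F [4,2,-]
H [4,2,-]
H [4,2,-]
H [4,2,-]
F [4,2,3]
H [4,2,3]
H [4,2,3]
H [4,2,3]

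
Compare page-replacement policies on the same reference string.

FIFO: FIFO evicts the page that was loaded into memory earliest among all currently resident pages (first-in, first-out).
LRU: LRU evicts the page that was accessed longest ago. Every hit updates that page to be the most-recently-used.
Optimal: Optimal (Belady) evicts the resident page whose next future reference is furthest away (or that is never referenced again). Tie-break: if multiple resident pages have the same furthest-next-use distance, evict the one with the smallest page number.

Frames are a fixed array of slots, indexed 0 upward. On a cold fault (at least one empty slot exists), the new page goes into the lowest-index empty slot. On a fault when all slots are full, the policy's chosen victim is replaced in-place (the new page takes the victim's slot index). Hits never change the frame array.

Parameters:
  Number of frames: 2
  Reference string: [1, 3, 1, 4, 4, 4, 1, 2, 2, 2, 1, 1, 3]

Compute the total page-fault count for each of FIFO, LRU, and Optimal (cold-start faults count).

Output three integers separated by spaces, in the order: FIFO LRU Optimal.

Answer: 6 5 5

Derivation:
--- FIFO ---
  step 0: ref 1 -> FAULT, frames=[1,-] (faults so far: 1)
  step 1: ref 3 -> FAULT, frames=[1,3] (faults so far: 2)
  step 2: ref 1 -> HIT, frames=[1,3] (faults so far: 2)
  step 3: ref 4 -> FAULT, evict 1, frames=[4,3] (faults so far: 3)
  step 4: ref 4 -> HIT, frames=[4,3] (faults so far: 3)
  step 5: ref 4 -> HIT, frames=[4,3] (faults so far: 3)
  step 6: ref 1 -> FAULT, evict 3, frames=[4,1] (faults so far: 4)
  step 7: ref 2 -> FAULT, evict 4, frames=[2,1] (faults so far: 5)
  step 8: ref 2 -> HIT, frames=[2,1] (faults so far: 5)
  step 9: ref 2 -> HIT, frames=[2,1] (faults so far: 5)
  step 10: ref 1 -> HIT, frames=[2,1] (faults so far: 5)
  step 11: ref 1 -> HIT, frames=[2,1] (faults so far: 5)
  step 12: ref 3 -> FAULT, evict 1, frames=[2,3] (faults so far: 6)
  FIFO total faults: 6
--- LRU ---
  step 0: ref 1 -> FAULT, frames=[1,-] (faults so far: 1)
  step 1: ref 3 -> FAULT, frames=[1,3] (faults so far: 2)
  step 2: ref 1 -> HIT, frames=[1,3] (faults so far: 2)
  step 3: ref 4 -> FAULT, evict 3, frames=[1,4] (faults so far: 3)
  step 4: ref 4 -> HIT, frames=[1,4] (faults so far: 3)
  step 5: ref 4 -> HIT, frames=[1,4] (faults so far: 3)
  step 6: ref 1 -> HIT, frames=[1,4] (faults so far: 3)
  step 7: ref 2 -> FAULT, evict 4, frames=[1,2] (faults so far: 4)
  step 8: ref 2 -> HIT, frames=[1,2] (faults so far: 4)
  step 9: ref 2 -> HIT, frames=[1,2] (faults so far: 4)
  step 10: ref 1 -> HIT, frames=[1,2] (faults so far: 4)
  step 11: ref 1 -> HIT, frames=[1,2] (faults so far: 4)
  step 12: ref 3 -> FAULT, evict 2, frames=[1,3] (faults so far: 5)
  LRU total faults: 5
--- Optimal ---
  step 0: ref 1 -> FAULT, frames=[1,-] (faults so far: 1)
  step 1: ref 3 -> FAULT, frames=[1,3] (faults so far: 2)
  step 2: ref 1 -> HIT, frames=[1,3] (faults so far: 2)
  step 3: ref 4 -> FAULT, evict 3, frames=[1,4] (faults so far: 3)
  step 4: ref 4 -> HIT, frames=[1,4] (faults so far: 3)
  step 5: ref 4 -> HIT, frames=[1,4] (faults so far: 3)
  step 6: ref 1 -> HIT, frames=[1,4] (faults so far: 3)
  step 7: ref 2 -> FAULT, evict 4, frames=[1,2] (faults so far: 4)
  step 8: ref 2 -> HIT, frames=[1,2] (faults so far: 4)
  step 9: ref 2 -> HIT, frames=[1,2] (faults so far: 4)
  step 10: ref 1 -> HIT, frames=[1,2] (faults so far: 4)
  step 11: ref 1 -> HIT, frames=[1,2] (faults so far: 4)
  step 12: ref 3 -> FAULT, evict 1, frames=[3,2] (faults so far: 5)
  Optimal total faults: 5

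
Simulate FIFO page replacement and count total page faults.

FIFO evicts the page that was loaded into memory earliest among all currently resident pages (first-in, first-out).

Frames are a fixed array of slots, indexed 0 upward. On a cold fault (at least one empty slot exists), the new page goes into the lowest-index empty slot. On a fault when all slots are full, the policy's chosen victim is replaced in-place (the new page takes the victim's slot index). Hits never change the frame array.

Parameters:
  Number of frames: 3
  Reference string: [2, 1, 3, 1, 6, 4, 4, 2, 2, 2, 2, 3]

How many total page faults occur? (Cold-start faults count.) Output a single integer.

Step 0: ref 2 → FAULT, frames=[2,-,-]
Step 1: ref 1 → FAULT, frames=[2,1,-]
Step 2: ref 3 → FAULT, frames=[2,1,3]
Step 3: ref 1 → HIT, frames=[2,1,3]
Step 4: ref 6 → FAULT (evict 2), frames=[6,1,3]
Step 5: ref 4 → FAULT (evict 1), frames=[6,4,3]
Step 6: ref 4 → HIT, frames=[6,4,3]
Step 7: ref 2 → FAULT (evict 3), frames=[6,4,2]
Step 8: ref 2 → HIT, frames=[6,4,2]
Step 9: ref 2 → HIT, frames=[6,4,2]
Step 10: ref 2 → HIT, frames=[6,4,2]
Step 11: ref 3 → FAULT (evict 6), frames=[3,4,2]
Total faults: 7

Answer: 7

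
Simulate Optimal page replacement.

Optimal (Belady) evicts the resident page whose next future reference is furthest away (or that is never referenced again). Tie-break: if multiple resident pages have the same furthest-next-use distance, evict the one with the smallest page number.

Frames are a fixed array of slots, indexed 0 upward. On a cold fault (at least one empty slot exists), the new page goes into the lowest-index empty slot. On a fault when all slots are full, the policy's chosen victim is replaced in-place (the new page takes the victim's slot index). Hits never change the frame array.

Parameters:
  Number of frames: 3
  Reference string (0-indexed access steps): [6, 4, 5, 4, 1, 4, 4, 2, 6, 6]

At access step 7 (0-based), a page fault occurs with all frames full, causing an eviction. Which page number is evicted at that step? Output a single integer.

Answer: 1

Derivation:
Step 0: ref 6 -> FAULT, frames=[6,-,-]
Step 1: ref 4 -> FAULT, frames=[6,4,-]
Step 2: ref 5 -> FAULT, frames=[6,4,5]
Step 3: ref 4 -> HIT, frames=[6,4,5]
Step 4: ref 1 -> FAULT, evict 5, frames=[6,4,1]
Step 5: ref 4 -> HIT, frames=[6,4,1]
Step 6: ref 4 -> HIT, frames=[6,4,1]
Step 7: ref 2 -> FAULT, evict 1, frames=[6,4,2]
At step 7: evicted page 1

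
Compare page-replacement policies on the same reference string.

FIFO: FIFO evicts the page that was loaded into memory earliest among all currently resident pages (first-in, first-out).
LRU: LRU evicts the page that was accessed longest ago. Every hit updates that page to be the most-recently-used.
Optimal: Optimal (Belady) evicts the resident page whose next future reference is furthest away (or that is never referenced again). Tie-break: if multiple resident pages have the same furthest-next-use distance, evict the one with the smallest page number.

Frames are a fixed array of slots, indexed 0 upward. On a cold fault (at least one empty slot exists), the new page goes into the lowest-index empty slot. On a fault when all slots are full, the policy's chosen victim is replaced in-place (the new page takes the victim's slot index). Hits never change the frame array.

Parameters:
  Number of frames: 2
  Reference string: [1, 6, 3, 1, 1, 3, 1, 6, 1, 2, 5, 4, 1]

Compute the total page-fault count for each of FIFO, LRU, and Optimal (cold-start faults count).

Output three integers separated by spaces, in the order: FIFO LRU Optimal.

--- FIFO ---
  step 0: ref 1 -> FAULT, frames=[1,-] (faults so far: 1)
  step 1: ref 6 -> FAULT, frames=[1,6] (faults so far: 2)
  step 2: ref 3 -> FAULT, evict 1, frames=[3,6] (faults so far: 3)
  step 3: ref 1 -> FAULT, evict 6, frames=[3,1] (faults so far: 4)
  step 4: ref 1 -> HIT, frames=[3,1] (faults so far: 4)
  step 5: ref 3 -> HIT, frames=[3,1] (faults so far: 4)
  step 6: ref 1 -> HIT, frames=[3,1] (faults so far: 4)
  step 7: ref 6 -> FAULT, evict 3, frames=[6,1] (faults so far: 5)
  step 8: ref 1 -> HIT, frames=[6,1] (faults so far: 5)
  step 9: ref 2 -> FAULT, evict 1, frames=[6,2] (faults so far: 6)
  step 10: ref 5 -> FAULT, evict 6, frames=[5,2] (faults so far: 7)
  step 11: ref 4 -> FAULT, evict 2, frames=[5,4] (faults so far: 8)
  step 12: ref 1 -> FAULT, evict 5, frames=[1,4] (faults so far: 9)
  FIFO total faults: 9
--- LRU ---
  step 0: ref 1 -> FAULT, frames=[1,-] (faults so far: 1)
  step 1: ref 6 -> FAULT, frames=[1,6] (faults so far: 2)
  step 2: ref 3 -> FAULT, evict 1, frames=[3,6] (faults so far: 3)
  step 3: ref 1 -> FAULT, evict 6, frames=[3,1] (faults so far: 4)
  step 4: ref 1 -> HIT, frames=[3,1] (faults so far: 4)
  step 5: ref 3 -> HIT, frames=[3,1] (faults so far: 4)
  step 6: ref 1 -> HIT, frames=[3,1] (faults so far: 4)
  step 7: ref 6 -> FAULT, evict 3, frames=[6,1] (faults so far: 5)
  step 8: ref 1 -> HIT, frames=[6,1] (faults so far: 5)
  step 9: ref 2 -> FAULT, evict 6, frames=[2,1] (faults so far: 6)
  step 10: ref 5 -> FAULT, evict 1, frames=[2,5] (faults so far: 7)
  step 11: ref 4 -> FAULT, evict 2, frames=[4,5] (faults so far: 8)
  step 12: ref 1 -> FAULT, evict 5, frames=[4,1] (faults so far: 9)
  LRU total faults: 9
--- Optimal ---
  step 0: ref 1 -> FAULT, frames=[1,-] (faults so far: 1)
  step 1: ref 6 -> FAULT, frames=[1,6] (faults so far: 2)
  step 2: ref 3 -> FAULT, evict 6, frames=[1,3] (faults so far: 3)
  step 3: ref 1 -> HIT, frames=[1,3] (faults so far: 3)
  step 4: ref 1 -> HIT, frames=[1,3] (faults so far: 3)
  step 5: ref 3 -> HIT, frames=[1,3] (faults so far: 3)
  step 6: ref 1 -> HIT, frames=[1,3] (faults so far: 3)
  step 7: ref 6 -> FAULT, evict 3, frames=[1,6] (faults so far: 4)
  step 8: ref 1 -> HIT, frames=[1,6] (faults so far: 4)
  step 9: ref 2 -> FAULT, evict 6, frames=[1,2] (faults so far: 5)
  step 10: ref 5 -> FAULT, evict 2, frames=[1,5] (faults so far: 6)
  step 11: ref 4 -> FAULT, evict 5, frames=[1,4] (faults so far: 7)
  step 12: ref 1 -> HIT, frames=[1,4] (faults so far: 7)
  Optimal total faults: 7

Answer: 9 9 7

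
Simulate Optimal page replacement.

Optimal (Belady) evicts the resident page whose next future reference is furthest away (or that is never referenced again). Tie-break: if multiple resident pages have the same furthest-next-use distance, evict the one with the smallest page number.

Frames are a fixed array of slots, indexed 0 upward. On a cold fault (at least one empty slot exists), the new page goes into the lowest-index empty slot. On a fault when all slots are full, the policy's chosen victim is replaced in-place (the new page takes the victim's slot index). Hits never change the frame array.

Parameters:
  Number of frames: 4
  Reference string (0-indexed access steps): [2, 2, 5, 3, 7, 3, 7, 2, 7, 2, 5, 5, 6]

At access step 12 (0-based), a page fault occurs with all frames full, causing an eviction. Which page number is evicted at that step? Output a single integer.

Answer: 2

Derivation:
Step 0: ref 2 -> FAULT, frames=[2,-,-,-]
Step 1: ref 2 -> HIT, frames=[2,-,-,-]
Step 2: ref 5 -> FAULT, frames=[2,5,-,-]
Step 3: ref 3 -> FAULT, frames=[2,5,3,-]
Step 4: ref 7 -> FAULT, frames=[2,5,3,7]
Step 5: ref 3 -> HIT, frames=[2,5,3,7]
Step 6: ref 7 -> HIT, frames=[2,5,3,7]
Step 7: ref 2 -> HIT, frames=[2,5,3,7]
Step 8: ref 7 -> HIT, frames=[2,5,3,7]
Step 9: ref 2 -> HIT, frames=[2,5,3,7]
Step 10: ref 5 -> HIT, frames=[2,5,3,7]
Step 11: ref 5 -> HIT, frames=[2,5,3,7]
Step 12: ref 6 -> FAULT, evict 2, frames=[6,5,3,7]
At step 12: evicted page 2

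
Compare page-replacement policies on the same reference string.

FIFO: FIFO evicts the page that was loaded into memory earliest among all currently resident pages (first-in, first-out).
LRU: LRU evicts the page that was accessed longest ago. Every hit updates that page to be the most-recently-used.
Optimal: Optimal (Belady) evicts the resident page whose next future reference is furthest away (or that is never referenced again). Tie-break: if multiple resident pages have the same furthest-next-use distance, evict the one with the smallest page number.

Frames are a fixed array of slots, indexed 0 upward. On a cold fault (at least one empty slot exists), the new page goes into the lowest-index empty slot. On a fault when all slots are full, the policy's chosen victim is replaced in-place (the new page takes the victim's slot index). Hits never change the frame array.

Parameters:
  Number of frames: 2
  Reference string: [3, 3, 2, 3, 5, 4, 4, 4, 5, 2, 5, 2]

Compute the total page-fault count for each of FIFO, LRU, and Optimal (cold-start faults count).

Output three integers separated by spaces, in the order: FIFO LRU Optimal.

--- FIFO ---
  step 0: ref 3 -> FAULT, frames=[3,-] (faults so far: 1)
  step 1: ref 3 -> HIT, frames=[3,-] (faults so far: 1)
  step 2: ref 2 -> FAULT, frames=[3,2] (faults so far: 2)
  step 3: ref 3 -> HIT, frames=[3,2] (faults so far: 2)
  step 4: ref 5 -> FAULT, evict 3, frames=[5,2] (faults so far: 3)
  step 5: ref 4 -> FAULT, evict 2, frames=[5,4] (faults so far: 4)
  step 6: ref 4 -> HIT, frames=[5,4] (faults so far: 4)
  step 7: ref 4 -> HIT, frames=[5,4] (faults so far: 4)
  step 8: ref 5 -> HIT, frames=[5,4] (faults so far: 4)
  step 9: ref 2 -> FAULT, evict 5, frames=[2,4] (faults so far: 5)
  step 10: ref 5 -> FAULT, evict 4, frames=[2,5] (faults so far: 6)
  step 11: ref 2 -> HIT, frames=[2,5] (faults so far: 6)
  FIFO total faults: 6
--- LRU ---
  step 0: ref 3 -> FAULT, frames=[3,-] (faults so far: 1)
  step 1: ref 3 -> HIT, frames=[3,-] (faults so far: 1)
  step 2: ref 2 -> FAULT, frames=[3,2] (faults so far: 2)
  step 3: ref 3 -> HIT, frames=[3,2] (faults so far: 2)
  step 4: ref 5 -> FAULT, evict 2, frames=[3,5] (faults so far: 3)
  step 5: ref 4 -> FAULT, evict 3, frames=[4,5] (faults so far: 4)
  step 6: ref 4 -> HIT, frames=[4,5] (faults so far: 4)
  step 7: ref 4 -> HIT, frames=[4,5] (faults so far: 4)
  step 8: ref 5 -> HIT, frames=[4,5] (faults so far: 4)
  step 9: ref 2 -> FAULT, evict 4, frames=[2,5] (faults so far: 5)
  step 10: ref 5 -> HIT, frames=[2,5] (faults so far: 5)
  step 11: ref 2 -> HIT, frames=[2,5] (faults so far: 5)
  LRU total faults: 5
--- Optimal ---
  step 0: ref 3 -> FAULT, frames=[3,-] (faults so far: 1)
  step 1: ref 3 -> HIT, frames=[3,-] (faults so far: 1)
  step 2: ref 2 -> FAULT, frames=[3,2] (faults so far: 2)
  step 3: ref 3 -> HIT, frames=[3,2] (faults so far: 2)
  step 4: ref 5 -> FAULT, evict 3, frames=[5,2] (faults so far: 3)
  step 5: ref 4 -> FAULT, evict 2, frames=[5,4] (faults so far: 4)
  step 6: ref 4 -> HIT, frames=[5,4] (faults so far: 4)
  step 7: ref 4 -> HIT, frames=[5,4] (faults so far: 4)
  step 8: ref 5 -> HIT, frames=[5,4] (faults so far: 4)
  step 9: ref 2 -> FAULT, evict 4, frames=[5,2] (faults so far: 5)
  step 10: ref 5 -> HIT, frames=[5,2] (faults so far: 5)
  step 11: ref 2 -> HIT, frames=[5,2] (faults so far: 5)
  Optimal total faults: 5

Answer: 6 5 5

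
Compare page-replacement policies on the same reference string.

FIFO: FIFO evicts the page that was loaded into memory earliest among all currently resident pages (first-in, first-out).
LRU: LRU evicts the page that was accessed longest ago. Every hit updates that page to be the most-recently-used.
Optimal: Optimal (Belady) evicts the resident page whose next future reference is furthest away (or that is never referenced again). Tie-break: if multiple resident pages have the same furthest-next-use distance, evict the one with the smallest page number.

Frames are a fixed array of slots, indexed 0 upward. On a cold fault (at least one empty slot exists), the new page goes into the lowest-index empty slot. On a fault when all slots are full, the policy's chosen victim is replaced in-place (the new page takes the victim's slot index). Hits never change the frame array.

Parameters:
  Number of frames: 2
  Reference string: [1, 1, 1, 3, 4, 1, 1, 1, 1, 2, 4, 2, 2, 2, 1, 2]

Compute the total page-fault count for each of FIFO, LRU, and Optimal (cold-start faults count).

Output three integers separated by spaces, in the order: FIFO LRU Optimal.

--- FIFO ---
  step 0: ref 1 -> FAULT, frames=[1,-] (faults so far: 1)
  step 1: ref 1 -> HIT, frames=[1,-] (faults so far: 1)
  step 2: ref 1 -> HIT, frames=[1,-] (faults so far: 1)
  step 3: ref 3 -> FAULT, frames=[1,3] (faults so far: 2)
  step 4: ref 4 -> FAULT, evict 1, frames=[4,3] (faults so far: 3)
  step 5: ref 1 -> FAULT, evict 3, frames=[4,1] (faults so far: 4)
  step 6: ref 1 -> HIT, frames=[4,1] (faults so far: 4)
  step 7: ref 1 -> HIT, frames=[4,1] (faults so far: 4)
  step 8: ref 1 -> HIT, frames=[4,1] (faults so far: 4)
  step 9: ref 2 -> FAULT, evict 4, frames=[2,1] (faults so far: 5)
  step 10: ref 4 -> FAULT, evict 1, frames=[2,4] (faults so far: 6)
  step 11: ref 2 -> HIT, frames=[2,4] (faults so far: 6)
  step 12: ref 2 -> HIT, frames=[2,4] (faults so far: 6)
  step 13: ref 2 -> HIT, frames=[2,4] (faults so far: 6)
  step 14: ref 1 -> FAULT, evict 2, frames=[1,4] (faults so far: 7)
  step 15: ref 2 -> FAULT, evict 4, frames=[1,2] (faults so far: 8)
  FIFO total faults: 8
--- LRU ---
  step 0: ref 1 -> FAULT, frames=[1,-] (faults so far: 1)
  step 1: ref 1 -> HIT, frames=[1,-] (faults so far: 1)
  step 2: ref 1 -> HIT, frames=[1,-] (faults so far: 1)
  step 3: ref 3 -> FAULT, frames=[1,3] (faults so far: 2)
  step 4: ref 4 -> FAULT, evict 1, frames=[4,3] (faults so far: 3)
  step 5: ref 1 -> FAULT, evict 3, frames=[4,1] (faults so far: 4)
  step 6: ref 1 -> HIT, frames=[4,1] (faults so far: 4)
  step 7: ref 1 -> HIT, frames=[4,1] (faults so far: 4)
  step 8: ref 1 -> HIT, frames=[4,1] (faults so far: 4)
  step 9: ref 2 -> FAULT, evict 4, frames=[2,1] (faults so far: 5)
  step 10: ref 4 -> FAULT, evict 1, frames=[2,4] (faults so far: 6)
  step 11: ref 2 -> HIT, frames=[2,4] (faults so far: 6)
  step 12: ref 2 -> HIT, frames=[2,4] (faults so far: 6)
  step 13: ref 2 -> HIT, frames=[2,4] (faults so far: 6)
  step 14: ref 1 -> FAULT, evict 4, frames=[2,1] (faults so far: 7)
  step 15: ref 2 -> HIT, frames=[2,1] (faults so far: 7)
  LRU total faults: 7
--- Optimal ---
  step 0: ref 1 -> FAULT, frames=[1,-] (faults so far: 1)
  step 1: ref 1 -> HIT, frames=[1,-] (faults so far: 1)
  step 2: ref 1 -> HIT, frames=[1,-] (faults so far: 1)
  step 3: ref 3 -> FAULT, frames=[1,3] (faults so far: 2)
  step 4: ref 4 -> FAULT, evict 3, frames=[1,4] (faults so far: 3)
  step 5: ref 1 -> HIT, frames=[1,4] (faults so far: 3)
  step 6: ref 1 -> HIT, frames=[1,4] (faults so far: 3)
  step 7: ref 1 -> HIT, frames=[1,4] (faults so far: 3)
  step 8: ref 1 -> HIT, frames=[1,4] (faults so far: 3)
  step 9: ref 2 -> FAULT, evict 1, frames=[2,4] (faults so far: 4)
  step 10: ref 4 -> HIT, frames=[2,4] (faults so far: 4)
  step 11: ref 2 -> HIT, frames=[2,4] (faults so far: 4)
  step 12: ref 2 -> HIT, frames=[2,4] (faults so far: 4)
  step 13: ref 2 -> HIT, frames=[2,4] (faults so far: 4)
  step 14: ref 1 -> FAULT, evict 4, frames=[2,1] (faults so far: 5)
  step 15: ref 2 -> HIT, frames=[2,1] (faults so far: 5)
  Optimal total faults: 5

Answer: 8 7 5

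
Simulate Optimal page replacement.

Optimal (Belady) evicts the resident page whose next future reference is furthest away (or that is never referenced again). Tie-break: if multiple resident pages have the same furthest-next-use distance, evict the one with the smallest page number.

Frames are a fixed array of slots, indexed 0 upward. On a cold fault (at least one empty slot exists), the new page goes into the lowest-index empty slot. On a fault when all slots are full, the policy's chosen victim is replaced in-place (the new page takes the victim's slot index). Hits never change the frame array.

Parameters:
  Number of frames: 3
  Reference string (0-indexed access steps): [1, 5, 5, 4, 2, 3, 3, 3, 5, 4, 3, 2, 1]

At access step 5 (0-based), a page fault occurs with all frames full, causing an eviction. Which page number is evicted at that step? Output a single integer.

Step 0: ref 1 -> FAULT, frames=[1,-,-]
Step 1: ref 5 -> FAULT, frames=[1,5,-]
Step 2: ref 5 -> HIT, frames=[1,5,-]
Step 3: ref 4 -> FAULT, frames=[1,5,4]
Step 4: ref 2 -> FAULT, evict 1, frames=[2,5,4]
Step 5: ref 3 -> FAULT, evict 2, frames=[3,5,4]
At step 5: evicted page 2

Answer: 2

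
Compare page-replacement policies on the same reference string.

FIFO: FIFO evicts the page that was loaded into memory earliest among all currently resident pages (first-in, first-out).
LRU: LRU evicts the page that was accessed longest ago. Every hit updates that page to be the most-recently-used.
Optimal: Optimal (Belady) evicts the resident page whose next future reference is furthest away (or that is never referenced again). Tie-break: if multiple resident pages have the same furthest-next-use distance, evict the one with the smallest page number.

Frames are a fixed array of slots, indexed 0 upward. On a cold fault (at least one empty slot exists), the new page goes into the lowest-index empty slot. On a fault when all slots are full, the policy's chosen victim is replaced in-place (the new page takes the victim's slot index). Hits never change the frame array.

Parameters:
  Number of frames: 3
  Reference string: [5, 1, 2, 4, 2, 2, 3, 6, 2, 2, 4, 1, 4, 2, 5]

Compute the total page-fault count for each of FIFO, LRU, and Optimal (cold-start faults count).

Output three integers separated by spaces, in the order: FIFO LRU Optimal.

Answer: 10 9 8

Derivation:
--- FIFO ---
  step 0: ref 5 -> FAULT, frames=[5,-,-] (faults so far: 1)
  step 1: ref 1 -> FAULT, frames=[5,1,-] (faults so far: 2)
  step 2: ref 2 -> FAULT, frames=[5,1,2] (faults so far: 3)
  step 3: ref 4 -> FAULT, evict 5, frames=[4,1,2] (faults so far: 4)
  step 4: ref 2 -> HIT, frames=[4,1,2] (faults so far: 4)
  step 5: ref 2 -> HIT, frames=[4,1,2] (faults so far: 4)
  step 6: ref 3 -> FAULT, evict 1, frames=[4,3,2] (faults so far: 5)
  step 7: ref 6 -> FAULT, evict 2, frames=[4,3,6] (faults so far: 6)
  step 8: ref 2 -> FAULT, evict 4, frames=[2,3,6] (faults so far: 7)
  step 9: ref 2 -> HIT, frames=[2,3,6] (faults so far: 7)
  step 10: ref 4 -> FAULT, evict 3, frames=[2,4,6] (faults so far: 8)
  step 11: ref 1 -> FAULT, evict 6, frames=[2,4,1] (faults so far: 9)
  step 12: ref 4 -> HIT, frames=[2,4,1] (faults so far: 9)
  step 13: ref 2 -> HIT, frames=[2,4,1] (faults so far: 9)
  step 14: ref 5 -> FAULT, evict 2, frames=[5,4,1] (faults so far: 10)
  FIFO total faults: 10
--- LRU ---
  step 0: ref 5 -> FAULT, frames=[5,-,-] (faults so far: 1)
  step 1: ref 1 -> FAULT, frames=[5,1,-] (faults so far: 2)
  step 2: ref 2 -> FAULT, frames=[5,1,2] (faults so far: 3)
  step 3: ref 4 -> FAULT, evict 5, frames=[4,1,2] (faults so far: 4)
  step 4: ref 2 -> HIT, frames=[4,1,2] (faults so far: 4)
  step 5: ref 2 -> HIT, frames=[4,1,2] (faults so far: 4)
  step 6: ref 3 -> FAULT, evict 1, frames=[4,3,2] (faults so far: 5)
  step 7: ref 6 -> FAULT, evict 4, frames=[6,3,2] (faults so far: 6)
  step 8: ref 2 -> HIT, frames=[6,3,2] (faults so far: 6)
  step 9: ref 2 -> HIT, frames=[6,3,2] (faults so far: 6)
  step 10: ref 4 -> FAULT, evict 3, frames=[6,4,2] (faults so far: 7)
  step 11: ref 1 -> FAULT, evict 6, frames=[1,4,2] (faults so far: 8)
  step 12: ref 4 -> HIT, frames=[1,4,2] (faults so far: 8)
  step 13: ref 2 -> HIT, frames=[1,4,2] (faults so far: 8)
  step 14: ref 5 -> FAULT, evict 1, frames=[5,4,2] (faults so far: 9)
  LRU total faults: 9
--- Optimal ---
  step 0: ref 5 -> FAULT, frames=[5,-,-] (faults so far: 1)
  step 1: ref 1 -> FAULT, frames=[5,1,-] (faults so far: 2)
  step 2: ref 2 -> FAULT, frames=[5,1,2] (faults so far: 3)
  step 3: ref 4 -> FAULT, evict 5, frames=[4,1,2] (faults so far: 4)
  step 4: ref 2 -> HIT, frames=[4,1,2] (faults so far: 4)
  step 5: ref 2 -> HIT, frames=[4,1,2] (faults so far: 4)
  step 6: ref 3 -> FAULT, evict 1, frames=[4,3,2] (faults so far: 5)
  step 7: ref 6 -> FAULT, evict 3, frames=[4,6,2] (faults so far: 6)
  step 8: ref 2 -> HIT, frames=[4,6,2] (faults so far: 6)
  step 9: ref 2 -> HIT, frames=[4,6,2] (faults so far: 6)
  step 10: ref 4 -> HIT, frames=[4,6,2] (faults so far: 6)
  step 11: ref 1 -> FAULT, evict 6, frames=[4,1,2] (faults so far: 7)
  step 12: ref 4 -> HIT, frames=[4,1,2] (faults so far: 7)
  step 13: ref 2 -> HIT, frames=[4,1,2] (faults so far: 7)
  step 14: ref 5 -> FAULT, evict 1, frames=[4,5,2] (faults so far: 8)
  Optimal total faults: 8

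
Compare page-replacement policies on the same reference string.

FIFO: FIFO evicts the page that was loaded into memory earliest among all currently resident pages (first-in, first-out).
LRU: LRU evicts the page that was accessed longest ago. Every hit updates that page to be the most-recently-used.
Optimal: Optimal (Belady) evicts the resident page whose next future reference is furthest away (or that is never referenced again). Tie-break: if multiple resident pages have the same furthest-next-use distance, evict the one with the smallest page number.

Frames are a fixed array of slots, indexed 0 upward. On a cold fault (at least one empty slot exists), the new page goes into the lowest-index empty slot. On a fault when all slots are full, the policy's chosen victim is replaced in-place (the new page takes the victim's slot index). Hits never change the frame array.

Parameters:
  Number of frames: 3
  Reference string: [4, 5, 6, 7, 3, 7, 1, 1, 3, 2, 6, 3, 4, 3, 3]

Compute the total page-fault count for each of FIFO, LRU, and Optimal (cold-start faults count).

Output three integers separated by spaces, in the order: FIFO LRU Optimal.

Answer: 10 9 8

Derivation:
--- FIFO ---
  step 0: ref 4 -> FAULT, frames=[4,-,-] (faults so far: 1)
  step 1: ref 5 -> FAULT, frames=[4,5,-] (faults so far: 2)
  step 2: ref 6 -> FAULT, frames=[4,5,6] (faults so far: 3)
  step 3: ref 7 -> FAULT, evict 4, frames=[7,5,6] (faults so far: 4)
  step 4: ref 3 -> FAULT, evict 5, frames=[7,3,6] (faults so far: 5)
  step 5: ref 7 -> HIT, frames=[7,3,6] (faults so far: 5)
  step 6: ref 1 -> FAULT, evict 6, frames=[7,3,1] (faults so far: 6)
  step 7: ref 1 -> HIT, frames=[7,3,1] (faults so far: 6)
  step 8: ref 3 -> HIT, frames=[7,3,1] (faults so far: 6)
  step 9: ref 2 -> FAULT, evict 7, frames=[2,3,1] (faults so far: 7)
  step 10: ref 6 -> FAULT, evict 3, frames=[2,6,1] (faults so far: 8)
  step 11: ref 3 -> FAULT, evict 1, frames=[2,6,3] (faults so far: 9)
  step 12: ref 4 -> FAULT, evict 2, frames=[4,6,3] (faults so far: 10)
  step 13: ref 3 -> HIT, frames=[4,6,3] (faults so far: 10)
  step 14: ref 3 -> HIT, frames=[4,6,3] (faults so far: 10)
  FIFO total faults: 10
--- LRU ---
  step 0: ref 4 -> FAULT, frames=[4,-,-] (faults so far: 1)
  step 1: ref 5 -> FAULT, frames=[4,5,-] (faults so far: 2)
  step 2: ref 6 -> FAULT, frames=[4,5,6] (faults so far: 3)
  step 3: ref 7 -> FAULT, evict 4, frames=[7,5,6] (faults so far: 4)
  step 4: ref 3 -> FAULT, evict 5, frames=[7,3,6] (faults so far: 5)
  step 5: ref 7 -> HIT, frames=[7,3,6] (faults so far: 5)
  step 6: ref 1 -> FAULT, evict 6, frames=[7,3,1] (faults so far: 6)
  step 7: ref 1 -> HIT, frames=[7,3,1] (faults so far: 6)
  step 8: ref 3 -> HIT, frames=[7,3,1] (faults so far: 6)
  step 9: ref 2 -> FAULT, evict 7, frames=[2,3,1] (faults so far: 7)
  step 10: ref 6 -> FAULT, evict 1, frames=[2,3,6] (faults so far: 8)
  step 11: ref 3 -> HIT, frames=[2,3,6] (faults so far: 8)
  step 12: ref 4 -> FAULT, evict 2, frames=[4,3,6] (faults so far: 9)
  step 13: ref 3 -> HIT, frames=[4,3,6] (faults so far: 9)
  step 14: ref 3 -> HIT, frames=[4,3,6] (faults so far: 9)
  LRU total faults: 9
--- Optimal ---
  step 0: ref 4 -> FAULT, frames=[4,-,-] (faults so far: 1)
  step 1: ref 5 -> FAULT, frames=[4,5,-] (faults so far: 2)
  step 2: ref 6 -> FAULT, frames=[4,5,6] (faults so far: 3)
  step 3: ref 7 -> FAULT, evict 5, frames=[4,7,6] (faults so far: 4)
  step 4: ref 3 -> FAULT, evict 4, frames=[3,7,6] (faults so far: 5)
  step 5: ref 7 -> HIT, frames=[3,7,6] (faults so far: 5)
  step 6: ref 1 -> FAULT, evict 7, frames=[3,1,6] (faults so far: 6)
  step 7: ref 1 -> HIT, frames=[3,1,6] (faults so far: 6)
  step 8: ref 3 -> HIT, frames=[3,1,6] (faults so far: 6)
  step 9: ref 2 -> FAULT, evict 1, frames=[3,2,6] (faults so far: 7)
  step 10: ref 6 -> HIT, frames=[3,2,6] (faults so far: 7)
  step 11: ref 3 -> HIT, frames=[3,2,6] (faults so far: 7)
  step 12: ref 4 -> FAULT, evict 2, frames=[3,4,6] (faults so far: 8)
  step 13: ref 3 -> HIT, frames=[3,4,6] (faults so far: 8)
  step 14: ref 3 -> HIT, frames=[3,4,6] (faults so far: 8)
  Optimal total faults: 8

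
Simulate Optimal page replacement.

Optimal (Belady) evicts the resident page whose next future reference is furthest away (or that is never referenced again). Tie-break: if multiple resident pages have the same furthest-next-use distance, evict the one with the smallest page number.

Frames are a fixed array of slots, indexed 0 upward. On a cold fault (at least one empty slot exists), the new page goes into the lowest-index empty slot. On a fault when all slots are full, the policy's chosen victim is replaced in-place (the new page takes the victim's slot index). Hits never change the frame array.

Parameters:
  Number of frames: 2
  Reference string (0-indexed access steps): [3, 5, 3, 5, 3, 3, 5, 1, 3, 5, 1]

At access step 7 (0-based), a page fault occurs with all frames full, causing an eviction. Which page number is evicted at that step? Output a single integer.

Answer: 5

Derivation:
Step 0: ref 3 -> FAULT, frames=[3,-]
Step 1: ref 5 -> FAULT, frames=[3,5]
Step 2: ref 3 -> HIT, frames=[3,5]
Step 3: ref 5 -> HIT, frames=[3,5]
Step 4: ref 3 -> HIT, frames=[3,5]
Step 5: ref 3 -> HIT, frames=[3,5]
Step 6: ref 5 -> HIT, frames=[3,5]
Step 7: ref 1 -> FAULT, evict 5, frames=[3,1]
At step 7: evicted page 5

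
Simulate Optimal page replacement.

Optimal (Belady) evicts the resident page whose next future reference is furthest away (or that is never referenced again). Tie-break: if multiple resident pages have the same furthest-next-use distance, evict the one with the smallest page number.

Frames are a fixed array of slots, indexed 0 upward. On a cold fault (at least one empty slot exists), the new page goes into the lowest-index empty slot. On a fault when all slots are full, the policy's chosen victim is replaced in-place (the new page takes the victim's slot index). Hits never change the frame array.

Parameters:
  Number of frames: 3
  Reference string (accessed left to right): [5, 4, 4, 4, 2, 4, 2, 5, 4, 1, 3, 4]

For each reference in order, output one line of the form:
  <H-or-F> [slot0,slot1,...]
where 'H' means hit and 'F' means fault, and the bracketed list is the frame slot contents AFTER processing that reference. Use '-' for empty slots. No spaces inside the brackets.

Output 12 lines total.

F [5,-,-]
F [5,4,-]
H [5,4,-]
H [5,4,-]
F [5,4,2]
H [5,4,2]
H [5,4,2]
H [5,4,2]
H [5,4,2]
F [5,4,1]
F [5,4,3]
H [5,4,3]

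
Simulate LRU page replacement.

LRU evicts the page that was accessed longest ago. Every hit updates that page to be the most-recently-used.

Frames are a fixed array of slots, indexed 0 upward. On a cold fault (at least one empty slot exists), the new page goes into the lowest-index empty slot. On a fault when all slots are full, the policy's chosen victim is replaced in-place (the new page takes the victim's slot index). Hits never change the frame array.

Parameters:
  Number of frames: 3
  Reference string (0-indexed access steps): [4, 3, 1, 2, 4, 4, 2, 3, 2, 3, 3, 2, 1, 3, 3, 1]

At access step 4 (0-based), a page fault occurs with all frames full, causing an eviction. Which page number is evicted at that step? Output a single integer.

Answer: 3

Derivation:
Step 0: ref 4 -> FAULT, frames=[4,-,-]
Step 1: ref 3 -> FAULT, frames=[4,3,-]
Step 2: ref 1 -> FAULT, frames=[4,3,1]
Step 3: ref 2 -> FAULT, evict 4, frames=[2,3,1]
Step 4: ref 4 -> FAULT, evict 3, frames=[2,4,1]
At step 4: evicted page 3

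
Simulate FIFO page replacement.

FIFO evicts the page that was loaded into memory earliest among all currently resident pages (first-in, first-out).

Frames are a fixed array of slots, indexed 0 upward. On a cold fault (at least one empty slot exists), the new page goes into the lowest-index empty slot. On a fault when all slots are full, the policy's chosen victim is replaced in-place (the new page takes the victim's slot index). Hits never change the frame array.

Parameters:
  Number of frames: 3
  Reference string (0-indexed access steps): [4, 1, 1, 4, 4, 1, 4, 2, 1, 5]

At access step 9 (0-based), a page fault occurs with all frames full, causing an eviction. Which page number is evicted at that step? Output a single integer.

Answer: 4

Derivation:
Step 0: ref 4 -> FAULT, frames=[4,-,-]
Step 1: ref 1 -> FAULT, frames=[4,1,-]
Step 2: ref 1 -> HIT, frames=[4,1,-]
Step 3: ref 4 -> HIT, frames=[4,1,-]
Step 4: ref 4 -> HIT, frames=[4,1,-]
Step 5: ref 1 -> HIT, frames=[4,1,-]
Step 6: ref 4 -> HIT, frames=[4,1,-]
Step 7: ref 2 -> FAULT, frames=[4,1,2]
Step 8: ref 1 -> HIT, frames=[4,1,2]
Step 9: ref 5 -> FAULT, evict 4, frames=[5,1,2]
At step 9: evicted page 4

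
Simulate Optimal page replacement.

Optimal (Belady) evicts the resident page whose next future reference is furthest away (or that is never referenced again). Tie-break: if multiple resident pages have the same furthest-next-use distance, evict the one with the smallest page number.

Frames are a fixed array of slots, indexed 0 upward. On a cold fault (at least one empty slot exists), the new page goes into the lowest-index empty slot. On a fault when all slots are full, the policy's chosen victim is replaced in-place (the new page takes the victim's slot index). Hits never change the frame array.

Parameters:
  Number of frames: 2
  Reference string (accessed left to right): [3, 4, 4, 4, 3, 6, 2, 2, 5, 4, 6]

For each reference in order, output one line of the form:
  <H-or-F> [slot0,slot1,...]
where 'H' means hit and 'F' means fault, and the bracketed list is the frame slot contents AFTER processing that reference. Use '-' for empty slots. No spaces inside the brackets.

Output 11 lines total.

F [3,-]
F [3,4]
H [3,4]
H [3,4]
H [3,4]
F [6,4]
F [2,4]
H [2,4]
F [5,4]
H [5,4]
F [5,6]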